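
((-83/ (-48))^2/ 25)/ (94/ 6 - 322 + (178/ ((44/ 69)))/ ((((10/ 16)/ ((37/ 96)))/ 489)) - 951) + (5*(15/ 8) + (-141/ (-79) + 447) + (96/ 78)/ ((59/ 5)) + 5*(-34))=917630392363824967/ 3183297357009120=288.26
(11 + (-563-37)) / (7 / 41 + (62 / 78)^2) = -36730629 / 50048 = -733.91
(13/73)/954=13/69642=0.00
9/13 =0.69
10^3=1000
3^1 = 3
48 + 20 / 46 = 1114 / 23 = 48.43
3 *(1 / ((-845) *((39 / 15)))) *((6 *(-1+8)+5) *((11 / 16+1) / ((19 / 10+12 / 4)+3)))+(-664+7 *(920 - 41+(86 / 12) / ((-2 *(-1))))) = 22968923189 / 4165512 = 5514.07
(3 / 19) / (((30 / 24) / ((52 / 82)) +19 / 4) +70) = 312 / 151601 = 0.00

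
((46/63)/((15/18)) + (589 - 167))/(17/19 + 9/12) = 3374552/13125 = 257.11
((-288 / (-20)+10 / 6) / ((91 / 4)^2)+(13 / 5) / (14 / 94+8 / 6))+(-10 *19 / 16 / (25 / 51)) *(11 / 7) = -1507094467 / 41537496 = -36.28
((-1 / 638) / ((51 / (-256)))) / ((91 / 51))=128 / 29029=0.00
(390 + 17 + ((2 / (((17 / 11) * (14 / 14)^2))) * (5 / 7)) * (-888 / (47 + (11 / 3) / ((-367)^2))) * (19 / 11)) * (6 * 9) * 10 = 11496933018540 / 56498701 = 203490.22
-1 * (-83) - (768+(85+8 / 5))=-3858 / 5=-771.60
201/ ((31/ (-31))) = -201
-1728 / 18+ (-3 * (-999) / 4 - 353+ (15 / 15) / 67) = 80471 / 268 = 300.26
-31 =-31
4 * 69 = 276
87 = 87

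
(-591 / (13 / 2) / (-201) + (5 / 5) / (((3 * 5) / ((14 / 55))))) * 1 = 337244 / 718575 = 0.47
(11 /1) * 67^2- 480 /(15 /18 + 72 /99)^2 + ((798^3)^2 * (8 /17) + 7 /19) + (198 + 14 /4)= 832847298044659042628393 /6853414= 121522980815788896.25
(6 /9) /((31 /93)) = 2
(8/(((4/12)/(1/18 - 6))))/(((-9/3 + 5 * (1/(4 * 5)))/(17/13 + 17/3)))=465664/1287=361.82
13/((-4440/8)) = -13/555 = -0.02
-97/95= -1.02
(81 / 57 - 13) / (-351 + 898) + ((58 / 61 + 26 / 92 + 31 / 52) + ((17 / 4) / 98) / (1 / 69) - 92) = -6479488332111 / 74306707384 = -87.20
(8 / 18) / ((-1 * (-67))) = 0.01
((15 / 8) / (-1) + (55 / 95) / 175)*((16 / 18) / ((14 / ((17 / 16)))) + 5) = -9.48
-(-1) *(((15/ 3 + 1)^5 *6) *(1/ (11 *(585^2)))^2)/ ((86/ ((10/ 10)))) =32/ 835891216875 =0.00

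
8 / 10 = 4 / 5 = 0.80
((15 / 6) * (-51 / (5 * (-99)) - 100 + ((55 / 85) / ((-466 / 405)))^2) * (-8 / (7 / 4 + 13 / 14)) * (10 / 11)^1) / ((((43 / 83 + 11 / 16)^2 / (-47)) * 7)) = -683774485295857666048 / 218972830766545845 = -3122.65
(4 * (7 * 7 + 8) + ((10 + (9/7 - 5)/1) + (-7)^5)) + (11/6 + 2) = -695893/42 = -16568.88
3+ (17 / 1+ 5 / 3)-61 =-118 / 3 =-39.33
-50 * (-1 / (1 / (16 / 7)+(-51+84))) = 160 / 107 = 1.50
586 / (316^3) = 293 / 15777248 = 0.00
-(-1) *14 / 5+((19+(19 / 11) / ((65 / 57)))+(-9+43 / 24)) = 55277 / 3432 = 16.11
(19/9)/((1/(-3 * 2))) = -38/3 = -12.67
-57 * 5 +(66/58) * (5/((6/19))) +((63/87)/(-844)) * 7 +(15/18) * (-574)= -745.32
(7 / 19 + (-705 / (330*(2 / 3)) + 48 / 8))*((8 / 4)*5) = 13225 / 418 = 31.64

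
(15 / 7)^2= 225 / 49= 4.59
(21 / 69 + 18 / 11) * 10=4910 / 253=19.41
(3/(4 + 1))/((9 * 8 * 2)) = 1/240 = 0.00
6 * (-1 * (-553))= 3318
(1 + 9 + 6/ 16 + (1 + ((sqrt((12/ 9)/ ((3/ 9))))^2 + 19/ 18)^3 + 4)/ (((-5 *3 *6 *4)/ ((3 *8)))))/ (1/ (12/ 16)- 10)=-62437/ 379080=-0.16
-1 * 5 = -5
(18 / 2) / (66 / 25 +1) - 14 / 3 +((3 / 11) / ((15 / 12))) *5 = -3313 / 3003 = -1.10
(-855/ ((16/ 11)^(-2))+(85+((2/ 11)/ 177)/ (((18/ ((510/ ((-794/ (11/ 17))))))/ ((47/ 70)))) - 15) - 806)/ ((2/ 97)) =-88154657941655/ 714214116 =-123428.89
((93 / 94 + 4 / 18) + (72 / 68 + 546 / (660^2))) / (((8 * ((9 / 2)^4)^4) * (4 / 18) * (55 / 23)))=4655281572352 / 246328690902259812053625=0.00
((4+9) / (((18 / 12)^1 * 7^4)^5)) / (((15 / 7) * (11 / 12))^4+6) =106496 / 103679110537360685751123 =0.00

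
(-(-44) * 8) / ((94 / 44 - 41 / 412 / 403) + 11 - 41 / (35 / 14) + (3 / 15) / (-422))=-135650083712 / 1257983897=-107.83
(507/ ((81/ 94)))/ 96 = 7943/ 1296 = 6.13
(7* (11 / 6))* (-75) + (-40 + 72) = -1861 / 2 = -930.50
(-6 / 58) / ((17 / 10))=-30 / 493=-0.06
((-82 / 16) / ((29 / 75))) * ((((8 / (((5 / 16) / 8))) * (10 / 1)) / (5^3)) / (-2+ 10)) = -3936 / 145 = -27.14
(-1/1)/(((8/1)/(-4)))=1/2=0.50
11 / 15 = 0.73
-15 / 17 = -0.88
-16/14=-8/7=-1.14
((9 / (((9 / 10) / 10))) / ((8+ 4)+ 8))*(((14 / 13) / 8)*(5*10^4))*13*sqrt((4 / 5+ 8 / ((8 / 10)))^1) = 262500*sqrt(30) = 1437771.71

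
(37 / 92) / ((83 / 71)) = 2627 / 7636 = 0.34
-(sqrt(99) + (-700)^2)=-490000- 3 * sqrt(11)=-490009.95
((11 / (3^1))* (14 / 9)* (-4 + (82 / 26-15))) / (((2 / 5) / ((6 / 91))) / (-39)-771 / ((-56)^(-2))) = 22660 / 606191079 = 0.00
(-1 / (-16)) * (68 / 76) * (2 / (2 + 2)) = 17 / 608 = 0.03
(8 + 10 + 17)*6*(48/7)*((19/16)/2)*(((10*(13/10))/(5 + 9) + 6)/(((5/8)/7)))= 66348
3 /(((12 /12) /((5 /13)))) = 15 /13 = 1.15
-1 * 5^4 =-625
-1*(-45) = 45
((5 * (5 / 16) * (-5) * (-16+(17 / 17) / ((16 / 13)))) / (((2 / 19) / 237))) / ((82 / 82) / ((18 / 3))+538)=410335875 / 826624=496.40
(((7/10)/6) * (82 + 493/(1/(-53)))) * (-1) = 182329/60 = 3038.82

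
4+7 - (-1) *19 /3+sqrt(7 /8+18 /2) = sqrt(158) /4+52 /3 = 20.48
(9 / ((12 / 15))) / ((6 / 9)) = 135 / 8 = 16.88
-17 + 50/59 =-953/59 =-16.15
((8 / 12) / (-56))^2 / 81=1 / 571536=0.00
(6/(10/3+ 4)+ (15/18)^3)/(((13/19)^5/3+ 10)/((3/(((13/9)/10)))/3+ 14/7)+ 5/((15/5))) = 238327004849/476515282122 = 0.50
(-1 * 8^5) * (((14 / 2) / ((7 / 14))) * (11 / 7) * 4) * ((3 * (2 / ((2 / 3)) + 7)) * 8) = -692060160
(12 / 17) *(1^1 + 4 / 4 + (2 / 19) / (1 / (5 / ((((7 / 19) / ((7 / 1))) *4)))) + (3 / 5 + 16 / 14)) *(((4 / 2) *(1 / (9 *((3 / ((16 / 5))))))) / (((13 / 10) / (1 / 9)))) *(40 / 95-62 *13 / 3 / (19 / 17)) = -5752576 / 268515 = -21.42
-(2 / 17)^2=-4 / 289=-0.01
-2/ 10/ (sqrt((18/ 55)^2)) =-11/ 18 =-0.61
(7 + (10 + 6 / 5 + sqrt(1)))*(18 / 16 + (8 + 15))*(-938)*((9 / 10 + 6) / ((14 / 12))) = -64241208 / 25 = -2569648.32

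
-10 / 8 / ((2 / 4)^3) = -10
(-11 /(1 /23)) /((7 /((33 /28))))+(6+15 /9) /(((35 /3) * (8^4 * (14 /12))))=-21373371 /501760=-42.60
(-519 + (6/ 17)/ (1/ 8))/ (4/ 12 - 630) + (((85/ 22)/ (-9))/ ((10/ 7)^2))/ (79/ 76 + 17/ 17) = 3531318799/ 4927739850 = 0.72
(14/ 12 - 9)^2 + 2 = 2281/ 36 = 63.36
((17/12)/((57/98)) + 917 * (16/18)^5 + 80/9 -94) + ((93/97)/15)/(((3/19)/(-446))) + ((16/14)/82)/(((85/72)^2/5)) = 245.70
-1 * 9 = -9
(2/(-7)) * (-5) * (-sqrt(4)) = -20/7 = -2.86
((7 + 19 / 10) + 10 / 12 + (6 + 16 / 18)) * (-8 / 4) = -1496 / 45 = -33.24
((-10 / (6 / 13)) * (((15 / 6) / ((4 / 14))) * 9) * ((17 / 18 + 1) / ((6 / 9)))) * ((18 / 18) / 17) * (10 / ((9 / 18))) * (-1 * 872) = 86791250 / 17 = 5105367.65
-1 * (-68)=68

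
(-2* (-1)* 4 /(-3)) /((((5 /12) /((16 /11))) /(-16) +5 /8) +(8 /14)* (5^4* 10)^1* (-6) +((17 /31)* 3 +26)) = 1777664 /14265966367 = 0.00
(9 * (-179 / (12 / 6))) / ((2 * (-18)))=22.38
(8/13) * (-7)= -56/13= -4.31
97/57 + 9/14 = 1871/798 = 2.34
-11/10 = -1.10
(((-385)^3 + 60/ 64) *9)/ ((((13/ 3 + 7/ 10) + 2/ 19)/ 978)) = -1145244968995725/ 11716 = -97750509473.86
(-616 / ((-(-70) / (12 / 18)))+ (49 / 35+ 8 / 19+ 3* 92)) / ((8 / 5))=77507 / 456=169.97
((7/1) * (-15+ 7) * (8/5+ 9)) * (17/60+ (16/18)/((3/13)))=-1656886/675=-2454.65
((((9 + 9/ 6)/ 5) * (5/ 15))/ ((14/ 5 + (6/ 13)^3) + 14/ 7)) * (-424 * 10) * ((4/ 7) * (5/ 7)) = -5822050/ 23541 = -247.32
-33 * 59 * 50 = -97350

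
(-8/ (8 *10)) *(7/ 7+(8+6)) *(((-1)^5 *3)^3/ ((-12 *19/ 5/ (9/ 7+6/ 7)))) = -2025/ 1064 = -1.90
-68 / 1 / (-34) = 2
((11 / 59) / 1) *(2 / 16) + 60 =28331 / 472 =60.02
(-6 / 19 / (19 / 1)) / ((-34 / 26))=78 / 6137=0.01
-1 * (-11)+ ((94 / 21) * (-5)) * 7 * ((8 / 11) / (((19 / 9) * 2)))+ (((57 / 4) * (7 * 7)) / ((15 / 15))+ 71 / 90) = 683.05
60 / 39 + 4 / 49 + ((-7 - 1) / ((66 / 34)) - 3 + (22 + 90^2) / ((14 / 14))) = 170616923 / 21021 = 8116.50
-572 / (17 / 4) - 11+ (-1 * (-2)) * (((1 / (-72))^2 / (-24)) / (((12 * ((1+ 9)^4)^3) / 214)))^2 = -689604644044799999999999999999999805367 / 4736678363136000000000000000000000000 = -145.59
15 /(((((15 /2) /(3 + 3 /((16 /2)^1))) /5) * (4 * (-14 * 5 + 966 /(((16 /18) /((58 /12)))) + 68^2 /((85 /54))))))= 675 /649618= 0.00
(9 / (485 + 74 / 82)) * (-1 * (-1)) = 369 / 19922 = 0.02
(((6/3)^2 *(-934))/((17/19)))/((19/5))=-18680/17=-1098.82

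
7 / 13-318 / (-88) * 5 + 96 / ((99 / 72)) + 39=72887 / 572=127.42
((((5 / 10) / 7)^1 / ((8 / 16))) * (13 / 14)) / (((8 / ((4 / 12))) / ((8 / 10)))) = 13 / 2940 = 0.00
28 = 28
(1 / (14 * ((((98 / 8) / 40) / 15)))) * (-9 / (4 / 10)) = -27000 / 343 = -78.72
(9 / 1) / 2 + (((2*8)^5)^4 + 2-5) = 2417851639229258349412355 / 2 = 1208925819614629174706178.00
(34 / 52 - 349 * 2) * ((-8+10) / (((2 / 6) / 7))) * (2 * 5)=-3807510 / 13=-292885.38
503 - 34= 469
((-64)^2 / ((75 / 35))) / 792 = 3584 / 1485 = 2.41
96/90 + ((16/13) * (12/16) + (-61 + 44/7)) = -52.72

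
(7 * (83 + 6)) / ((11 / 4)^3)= 39872 / 1331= 29.96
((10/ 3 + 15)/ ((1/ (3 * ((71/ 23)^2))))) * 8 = 2218040/ 529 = 4192.89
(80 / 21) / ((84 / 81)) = 180 / 49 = 3.67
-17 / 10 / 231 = -17 / 2310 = -0.01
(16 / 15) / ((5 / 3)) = 16 / 25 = 0.64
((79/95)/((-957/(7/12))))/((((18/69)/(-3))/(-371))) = -4718749/2181960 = -2.16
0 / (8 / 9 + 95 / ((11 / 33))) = 0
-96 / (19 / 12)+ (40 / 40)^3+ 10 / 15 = -3361 / 57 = -58.96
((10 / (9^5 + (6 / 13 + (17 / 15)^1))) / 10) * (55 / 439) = 975 / 459547834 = 0.00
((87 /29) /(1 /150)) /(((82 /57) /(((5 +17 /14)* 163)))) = 181871325 /574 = 316849.00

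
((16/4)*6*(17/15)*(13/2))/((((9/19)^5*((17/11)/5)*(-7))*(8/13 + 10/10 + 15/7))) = -484533478/531441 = -911.74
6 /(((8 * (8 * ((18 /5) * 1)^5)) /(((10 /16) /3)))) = 15625 /483729408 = 0.00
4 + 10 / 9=46 / 9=5.11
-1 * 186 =-186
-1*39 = -39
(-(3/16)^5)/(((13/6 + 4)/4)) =-0.00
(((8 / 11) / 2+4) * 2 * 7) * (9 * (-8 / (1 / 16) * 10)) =-7741440 / 11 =-703767.27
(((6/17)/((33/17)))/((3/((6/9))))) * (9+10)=76/99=0.77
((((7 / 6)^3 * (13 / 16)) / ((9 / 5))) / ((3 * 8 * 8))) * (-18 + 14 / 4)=-646555 / 11943936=-0.05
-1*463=-463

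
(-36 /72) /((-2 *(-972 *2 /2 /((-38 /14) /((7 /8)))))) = 19 /23814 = 0.00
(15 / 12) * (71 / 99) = 355 / 396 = 0.90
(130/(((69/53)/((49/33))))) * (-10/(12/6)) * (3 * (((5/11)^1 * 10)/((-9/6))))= 168805000/25047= 6739.53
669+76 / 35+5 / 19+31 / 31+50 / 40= 673.68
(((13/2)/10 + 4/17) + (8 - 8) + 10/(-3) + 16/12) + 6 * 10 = 20021/340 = 58.89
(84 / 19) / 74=42 / 703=0.06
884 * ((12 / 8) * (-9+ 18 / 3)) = -3978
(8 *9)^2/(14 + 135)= 5184/149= 34.79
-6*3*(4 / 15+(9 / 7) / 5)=-66 / 7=-9.43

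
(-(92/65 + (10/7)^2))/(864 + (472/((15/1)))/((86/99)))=-118336/30822519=-0.00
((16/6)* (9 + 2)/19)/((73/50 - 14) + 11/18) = -150/1159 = -0.13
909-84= 825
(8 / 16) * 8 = 4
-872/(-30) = 436/15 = 29.07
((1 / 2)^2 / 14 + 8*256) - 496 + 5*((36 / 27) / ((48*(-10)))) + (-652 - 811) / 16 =1472251 / 1008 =1460.57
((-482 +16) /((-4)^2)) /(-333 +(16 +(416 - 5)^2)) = -233 /1348832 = -0.00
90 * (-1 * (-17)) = 1530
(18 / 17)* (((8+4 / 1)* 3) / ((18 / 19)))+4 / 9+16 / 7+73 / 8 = 446311 / 8568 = 52.09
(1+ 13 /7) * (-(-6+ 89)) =-1660 /7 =-237.14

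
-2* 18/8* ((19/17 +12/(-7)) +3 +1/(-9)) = -2455/238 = -10.32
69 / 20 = 3.45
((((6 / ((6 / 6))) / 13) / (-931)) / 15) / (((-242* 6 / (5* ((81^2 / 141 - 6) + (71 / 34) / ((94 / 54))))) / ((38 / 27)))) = 22229 / 3325564242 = 0.00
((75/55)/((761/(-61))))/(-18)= 305/50226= 0.01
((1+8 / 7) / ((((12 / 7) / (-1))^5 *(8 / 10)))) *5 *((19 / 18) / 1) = -5702375 / 5971968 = -0.95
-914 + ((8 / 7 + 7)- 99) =-7034 / 7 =-1004.86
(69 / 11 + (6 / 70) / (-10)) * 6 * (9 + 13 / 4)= 506457 / 1100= 460.42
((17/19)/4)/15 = 17/1140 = 0.01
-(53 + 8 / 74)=-1965 / 37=-53.11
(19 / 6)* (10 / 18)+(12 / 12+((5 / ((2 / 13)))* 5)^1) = 4462 / 27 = 165.26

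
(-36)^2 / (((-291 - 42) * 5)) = -144 / 185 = -0.78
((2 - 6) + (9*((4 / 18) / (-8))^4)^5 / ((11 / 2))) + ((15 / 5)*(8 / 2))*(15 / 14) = 77195475583764556844875382791 / 8715618211070191901840769024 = 8.86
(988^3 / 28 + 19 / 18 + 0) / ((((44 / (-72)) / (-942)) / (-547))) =-2236256366416818 / 77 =-29042290472945.69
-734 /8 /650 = -367 /2600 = -0.14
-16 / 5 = -3.20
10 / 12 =5 / 6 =0.83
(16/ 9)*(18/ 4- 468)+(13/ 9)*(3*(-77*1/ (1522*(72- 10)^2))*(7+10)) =-14462621113/ 17551704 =-824.00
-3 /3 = -1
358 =358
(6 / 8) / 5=3 / 20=0.15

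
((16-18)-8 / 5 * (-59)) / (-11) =-42 / 5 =-8.40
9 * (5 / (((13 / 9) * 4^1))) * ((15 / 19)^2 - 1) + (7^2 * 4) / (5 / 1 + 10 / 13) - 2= 10221064 / 351975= 29.04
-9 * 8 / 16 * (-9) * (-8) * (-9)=2916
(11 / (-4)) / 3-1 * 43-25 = -827 / 12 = -68.92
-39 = -39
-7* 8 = -56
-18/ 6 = -3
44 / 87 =0.51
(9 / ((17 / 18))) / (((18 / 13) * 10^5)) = 117 / 1700000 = 0.00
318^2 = 101124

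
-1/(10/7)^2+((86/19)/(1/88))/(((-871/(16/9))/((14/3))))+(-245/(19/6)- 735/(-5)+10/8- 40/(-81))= 2248349836/33511725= 67.09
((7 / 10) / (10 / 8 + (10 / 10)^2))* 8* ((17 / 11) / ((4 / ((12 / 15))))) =1904 / 2475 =0.77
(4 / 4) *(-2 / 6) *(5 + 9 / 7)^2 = -1936 / 147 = -13.17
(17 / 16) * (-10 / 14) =-85 / 112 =-0.76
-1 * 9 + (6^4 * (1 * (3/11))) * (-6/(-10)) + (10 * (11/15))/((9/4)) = 206.33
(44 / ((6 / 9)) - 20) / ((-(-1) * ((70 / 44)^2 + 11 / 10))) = 111320 / 8787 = 12.67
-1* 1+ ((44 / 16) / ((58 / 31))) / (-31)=-243 / 232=-1.05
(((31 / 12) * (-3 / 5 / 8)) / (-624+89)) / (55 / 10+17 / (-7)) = 217 / 1840400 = 0.00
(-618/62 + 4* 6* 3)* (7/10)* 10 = 13461/31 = 434.23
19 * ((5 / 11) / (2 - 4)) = -95 / 22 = -4.32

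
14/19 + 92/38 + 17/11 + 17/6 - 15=-9359/1254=-7.46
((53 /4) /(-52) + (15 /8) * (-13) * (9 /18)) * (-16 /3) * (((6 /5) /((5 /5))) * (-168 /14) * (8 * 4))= -1987584 /65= -30578.22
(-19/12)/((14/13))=-247/168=-1.47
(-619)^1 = -619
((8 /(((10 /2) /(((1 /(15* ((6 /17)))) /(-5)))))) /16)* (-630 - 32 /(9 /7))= 50099 /20250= 2.47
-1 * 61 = -61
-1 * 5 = -5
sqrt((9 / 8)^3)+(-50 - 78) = -128+27*sqrt(2) / 32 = -126.81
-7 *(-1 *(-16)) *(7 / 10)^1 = -392 / 5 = -78.40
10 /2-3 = 2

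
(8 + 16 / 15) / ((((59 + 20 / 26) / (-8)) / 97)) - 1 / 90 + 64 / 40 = -2706899 / 23310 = -116.13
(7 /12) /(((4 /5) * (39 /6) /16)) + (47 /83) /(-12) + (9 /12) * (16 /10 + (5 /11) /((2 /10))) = 552173 /118690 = 4.65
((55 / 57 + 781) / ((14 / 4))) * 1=89144 / 399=223.42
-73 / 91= -0.80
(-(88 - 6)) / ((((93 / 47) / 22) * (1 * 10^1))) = -42394 / 465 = -91.17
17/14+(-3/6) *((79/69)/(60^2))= 1.21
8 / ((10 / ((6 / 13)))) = 24 / 65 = 0.37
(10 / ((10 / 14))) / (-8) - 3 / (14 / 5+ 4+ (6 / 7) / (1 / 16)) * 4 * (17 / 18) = -2.30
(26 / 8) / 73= 13 / 292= 0.04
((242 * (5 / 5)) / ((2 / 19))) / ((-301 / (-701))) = 1611599 / 301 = 5354.15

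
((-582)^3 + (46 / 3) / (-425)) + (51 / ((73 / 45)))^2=-1339438203230059 / 6794475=-197136379.67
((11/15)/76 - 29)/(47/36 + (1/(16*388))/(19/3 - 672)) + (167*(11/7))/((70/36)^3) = 11206457604610536/830660067909875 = 13.49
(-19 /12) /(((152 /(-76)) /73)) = 1387 /24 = 57.79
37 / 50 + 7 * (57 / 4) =10049 / 100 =100.49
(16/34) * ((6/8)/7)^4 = 81/1306144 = 0.00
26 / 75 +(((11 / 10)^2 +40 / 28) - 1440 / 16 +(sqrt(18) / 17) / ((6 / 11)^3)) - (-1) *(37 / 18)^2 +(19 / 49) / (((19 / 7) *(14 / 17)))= -8197571 / 99225 +1331 *sqrt(2) / 1224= -81.08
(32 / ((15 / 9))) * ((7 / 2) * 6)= 2016 / 5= 403.20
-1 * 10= -10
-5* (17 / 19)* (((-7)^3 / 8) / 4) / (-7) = -4165 / 608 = -6.85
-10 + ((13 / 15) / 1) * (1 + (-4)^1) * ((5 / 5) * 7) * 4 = -414 / 5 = -82.80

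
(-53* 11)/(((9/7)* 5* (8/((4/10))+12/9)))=-4081/960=-4.25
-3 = -3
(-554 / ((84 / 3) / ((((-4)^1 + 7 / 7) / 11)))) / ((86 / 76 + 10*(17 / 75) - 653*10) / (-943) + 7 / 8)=893341620 / 1290669149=0.69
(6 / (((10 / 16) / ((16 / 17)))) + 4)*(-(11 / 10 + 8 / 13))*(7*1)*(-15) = 2594382 / 1105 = 2347.86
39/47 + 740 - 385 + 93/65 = 1091431/3055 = 357.26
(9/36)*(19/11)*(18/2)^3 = 13851/44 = 314.80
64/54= 32/27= 1.19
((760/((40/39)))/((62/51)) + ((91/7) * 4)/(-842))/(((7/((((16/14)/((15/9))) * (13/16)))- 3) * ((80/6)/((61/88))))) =113538243663/34270881920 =3.31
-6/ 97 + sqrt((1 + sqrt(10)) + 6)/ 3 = -6/ 97 + sqrt(sqrt(10) + 7)/ 3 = 1.00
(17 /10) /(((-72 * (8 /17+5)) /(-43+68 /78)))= 15317 /84240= 0.18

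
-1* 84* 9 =-756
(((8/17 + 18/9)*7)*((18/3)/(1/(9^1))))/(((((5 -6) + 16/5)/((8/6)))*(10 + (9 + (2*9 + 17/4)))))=13.72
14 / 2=7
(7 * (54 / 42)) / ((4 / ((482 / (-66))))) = -723 / 44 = -16.43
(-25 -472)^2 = 247009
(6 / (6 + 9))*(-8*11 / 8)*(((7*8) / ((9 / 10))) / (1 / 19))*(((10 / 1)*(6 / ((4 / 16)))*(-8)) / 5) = 5992448 / 3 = 1997482.67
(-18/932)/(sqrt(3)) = -3 *sqrt(3)/466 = -0.01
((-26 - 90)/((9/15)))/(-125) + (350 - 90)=19616/75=261.55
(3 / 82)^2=9 / 6724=0.00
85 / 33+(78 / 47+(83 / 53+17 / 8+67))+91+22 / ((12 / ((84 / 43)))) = 4793312105 / 28277832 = 169.51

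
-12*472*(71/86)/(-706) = 100536/15179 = 6.62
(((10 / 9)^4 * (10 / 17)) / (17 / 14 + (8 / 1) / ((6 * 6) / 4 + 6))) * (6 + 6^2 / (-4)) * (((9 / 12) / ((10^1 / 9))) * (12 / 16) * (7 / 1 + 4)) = -481250 / 56151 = -8.57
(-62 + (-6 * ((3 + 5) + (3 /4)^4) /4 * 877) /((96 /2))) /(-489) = 791679 /1335296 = 0.59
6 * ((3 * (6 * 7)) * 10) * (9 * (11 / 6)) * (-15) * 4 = -7484400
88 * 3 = 264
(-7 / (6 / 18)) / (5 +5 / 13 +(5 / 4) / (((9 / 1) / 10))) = -4914 / 1585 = -3.10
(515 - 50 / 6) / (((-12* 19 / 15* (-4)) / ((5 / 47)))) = 125 / 141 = 0.89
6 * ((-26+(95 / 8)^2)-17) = 18819 / 32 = 588.09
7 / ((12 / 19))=133 / 12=11.08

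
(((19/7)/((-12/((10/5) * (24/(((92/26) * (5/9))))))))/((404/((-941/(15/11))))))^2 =89.00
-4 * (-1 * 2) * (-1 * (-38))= 304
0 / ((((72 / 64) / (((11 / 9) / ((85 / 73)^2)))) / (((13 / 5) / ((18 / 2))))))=0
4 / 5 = 0.80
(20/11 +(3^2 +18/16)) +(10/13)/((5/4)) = 14367/1144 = 12.56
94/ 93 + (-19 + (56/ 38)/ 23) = -728497/ 40641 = -17.93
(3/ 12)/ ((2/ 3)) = 0.38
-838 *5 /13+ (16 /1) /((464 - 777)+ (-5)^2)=-75433 /234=-322.36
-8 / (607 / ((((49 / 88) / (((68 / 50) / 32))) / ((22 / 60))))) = -0.47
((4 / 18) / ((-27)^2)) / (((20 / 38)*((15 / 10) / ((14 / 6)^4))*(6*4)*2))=45619 / 191318760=0.00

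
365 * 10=3650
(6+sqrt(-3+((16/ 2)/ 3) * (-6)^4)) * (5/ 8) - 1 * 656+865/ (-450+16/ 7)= -4100413/ 6268+5 * sqrt(3453)/ 8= -617.46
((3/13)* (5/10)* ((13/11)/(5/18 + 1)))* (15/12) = 135/1012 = 0.13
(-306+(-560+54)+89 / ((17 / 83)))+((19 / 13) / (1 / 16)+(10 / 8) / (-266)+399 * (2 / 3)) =-20713993 / 235144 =-88.09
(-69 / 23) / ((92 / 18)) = -27 / 46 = -0.59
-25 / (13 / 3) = -75 / 13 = -5.77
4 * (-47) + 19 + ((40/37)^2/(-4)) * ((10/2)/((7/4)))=-1627527/9583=-169.83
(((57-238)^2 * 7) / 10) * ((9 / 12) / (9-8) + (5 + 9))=13530293 / 40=338257.32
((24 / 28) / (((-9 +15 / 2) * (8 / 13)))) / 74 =-13 / 1036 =-0.01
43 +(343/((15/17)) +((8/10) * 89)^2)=412588/75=5501.17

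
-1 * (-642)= 642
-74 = -74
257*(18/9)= 514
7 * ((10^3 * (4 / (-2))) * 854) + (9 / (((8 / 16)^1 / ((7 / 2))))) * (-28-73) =-11962363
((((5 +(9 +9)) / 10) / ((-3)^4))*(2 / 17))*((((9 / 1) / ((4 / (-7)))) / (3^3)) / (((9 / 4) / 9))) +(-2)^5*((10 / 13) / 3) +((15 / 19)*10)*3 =78931183 / 5101785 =15.47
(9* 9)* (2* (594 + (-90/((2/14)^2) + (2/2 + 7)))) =-616896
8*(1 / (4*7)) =2 / 7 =0.29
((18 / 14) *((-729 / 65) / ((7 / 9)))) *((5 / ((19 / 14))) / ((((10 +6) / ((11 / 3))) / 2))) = -31.31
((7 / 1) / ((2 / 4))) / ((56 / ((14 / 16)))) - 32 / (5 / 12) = -12253 / 160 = -76.58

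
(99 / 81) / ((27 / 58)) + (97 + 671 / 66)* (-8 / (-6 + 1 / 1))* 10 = 417302 / 243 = 1717.29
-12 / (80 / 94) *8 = -564 / 5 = -112.80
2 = 2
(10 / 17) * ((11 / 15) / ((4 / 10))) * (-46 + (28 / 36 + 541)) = 245410 / 459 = 534.66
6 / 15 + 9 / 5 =11 / 5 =2.20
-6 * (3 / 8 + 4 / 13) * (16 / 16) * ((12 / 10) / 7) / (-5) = 639 / 4550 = 0.14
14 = 14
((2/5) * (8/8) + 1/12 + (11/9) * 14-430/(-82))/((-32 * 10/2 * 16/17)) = -2865299/18892800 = -0.15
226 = 226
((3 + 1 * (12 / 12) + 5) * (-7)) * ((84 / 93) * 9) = -15876 / 31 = -512.13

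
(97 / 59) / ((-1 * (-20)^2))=-97 / 23600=-0.00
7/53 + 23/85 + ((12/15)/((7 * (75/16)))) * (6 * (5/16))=70698/157675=0.45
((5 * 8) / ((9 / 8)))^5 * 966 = 1080452710400000 / 19683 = 54892684570.44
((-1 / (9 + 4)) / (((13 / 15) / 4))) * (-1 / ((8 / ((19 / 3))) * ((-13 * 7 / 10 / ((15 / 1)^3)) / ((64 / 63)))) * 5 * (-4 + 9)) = -285000000 / 107653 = -2647.39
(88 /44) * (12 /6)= 4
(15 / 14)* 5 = 75 / 14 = 5.36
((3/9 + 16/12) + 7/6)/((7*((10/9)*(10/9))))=459/1400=0.33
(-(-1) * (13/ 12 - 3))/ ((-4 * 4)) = 23/ 192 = 0.12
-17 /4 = -4.25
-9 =-9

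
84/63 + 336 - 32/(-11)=11228/33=340.24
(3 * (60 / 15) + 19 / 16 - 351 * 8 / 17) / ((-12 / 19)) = 785479 / 3264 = 240.65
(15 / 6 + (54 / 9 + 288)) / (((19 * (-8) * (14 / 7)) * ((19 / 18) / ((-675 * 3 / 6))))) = 3602475 / 11552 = 311.85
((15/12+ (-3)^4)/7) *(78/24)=611/16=38.19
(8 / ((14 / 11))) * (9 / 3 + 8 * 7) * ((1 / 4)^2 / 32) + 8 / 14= 1161 / 896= 1.30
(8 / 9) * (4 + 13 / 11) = 152 / 33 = 4.61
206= 206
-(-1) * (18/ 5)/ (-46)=-9/ 115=-0.08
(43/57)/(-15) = -43/855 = -0.05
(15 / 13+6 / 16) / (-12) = -53 / 416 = -0.13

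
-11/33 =-1/3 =-0.33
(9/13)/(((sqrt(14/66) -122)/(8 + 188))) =-7101864/6385145 -1764 *sqrt(231)/6385145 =-1.12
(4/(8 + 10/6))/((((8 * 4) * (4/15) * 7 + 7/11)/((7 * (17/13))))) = 33660/536471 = 0.06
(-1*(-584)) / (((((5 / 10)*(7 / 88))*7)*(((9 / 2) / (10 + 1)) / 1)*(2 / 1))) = 1130624 / 441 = 2563.77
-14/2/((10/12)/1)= -42/5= -8.40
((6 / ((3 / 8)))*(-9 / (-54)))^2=7.11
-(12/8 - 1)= -1/2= -0.50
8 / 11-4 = -36 / 11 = -3.27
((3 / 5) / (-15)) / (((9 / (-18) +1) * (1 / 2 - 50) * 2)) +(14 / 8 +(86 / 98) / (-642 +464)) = 1.75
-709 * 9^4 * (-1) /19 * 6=27910494 /19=1468973.37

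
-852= -852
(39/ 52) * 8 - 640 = -634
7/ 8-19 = -145/ 8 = -18.12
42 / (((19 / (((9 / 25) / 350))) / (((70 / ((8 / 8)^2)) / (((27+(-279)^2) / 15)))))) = 3 / 97850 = 0.00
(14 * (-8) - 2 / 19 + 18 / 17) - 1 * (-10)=-32638 / 323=-101.05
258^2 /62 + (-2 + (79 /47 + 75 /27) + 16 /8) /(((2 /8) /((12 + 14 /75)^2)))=274559408894 /73760625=3722.30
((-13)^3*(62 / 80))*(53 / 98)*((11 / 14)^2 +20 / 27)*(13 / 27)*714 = -5733337910417 / 13335840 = -429919.52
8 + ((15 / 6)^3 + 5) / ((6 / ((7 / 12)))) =10.01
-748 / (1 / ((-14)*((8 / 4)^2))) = 41888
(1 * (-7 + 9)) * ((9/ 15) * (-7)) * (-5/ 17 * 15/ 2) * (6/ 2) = 945/ 17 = 55.59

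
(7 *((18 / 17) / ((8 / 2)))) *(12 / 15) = 126 / 85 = 1.48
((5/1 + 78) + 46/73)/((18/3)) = 2035/146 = 13.94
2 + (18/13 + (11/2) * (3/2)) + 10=1125/52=21.63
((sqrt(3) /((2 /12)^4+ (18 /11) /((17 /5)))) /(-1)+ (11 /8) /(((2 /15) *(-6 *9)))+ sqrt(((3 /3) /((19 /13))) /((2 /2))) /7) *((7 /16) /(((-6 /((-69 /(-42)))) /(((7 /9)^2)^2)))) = -7889 *sqrt(247) /23934528+ 3037265 /362797056+ 10326701 *sqrt(3) /113555844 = 0.16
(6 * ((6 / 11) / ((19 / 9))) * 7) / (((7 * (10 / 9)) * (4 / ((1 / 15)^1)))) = 243 / 10450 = 0.02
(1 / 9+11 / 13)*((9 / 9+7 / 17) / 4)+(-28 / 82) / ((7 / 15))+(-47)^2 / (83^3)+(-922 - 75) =-15502318867312 / 15542886021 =-997.39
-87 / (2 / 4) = -174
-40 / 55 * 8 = -5.82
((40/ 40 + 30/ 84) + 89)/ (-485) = -253/ 1358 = -0.19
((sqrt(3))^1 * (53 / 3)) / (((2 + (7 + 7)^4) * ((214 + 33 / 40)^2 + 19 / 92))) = 975200 * sqrt(3) / 97869059382429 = 0.00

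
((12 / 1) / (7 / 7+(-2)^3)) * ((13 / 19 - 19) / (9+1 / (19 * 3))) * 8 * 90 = 4510080 / 1799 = 2506.99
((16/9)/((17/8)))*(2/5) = 256/765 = 0.33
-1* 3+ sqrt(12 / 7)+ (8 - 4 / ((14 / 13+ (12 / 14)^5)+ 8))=5.89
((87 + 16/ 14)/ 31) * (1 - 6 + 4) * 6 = -3702/ 217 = -17.06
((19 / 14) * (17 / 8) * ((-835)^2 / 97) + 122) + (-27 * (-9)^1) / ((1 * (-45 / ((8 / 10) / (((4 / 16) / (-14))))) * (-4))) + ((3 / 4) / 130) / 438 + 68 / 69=184887842110261 / 8892319800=20791.86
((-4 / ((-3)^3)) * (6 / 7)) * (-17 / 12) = -34 / 189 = -0.18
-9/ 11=-0.82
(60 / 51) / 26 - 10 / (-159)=3800 / 35139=0.11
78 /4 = 39 /2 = 19.50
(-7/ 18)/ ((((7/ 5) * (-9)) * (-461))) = -5/ 74682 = -0.00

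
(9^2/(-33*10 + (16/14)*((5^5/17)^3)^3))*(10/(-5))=-67239325973799/113686837721616029602410885458465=-0.00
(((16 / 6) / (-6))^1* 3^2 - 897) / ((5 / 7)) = -6307 / 5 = -1261.40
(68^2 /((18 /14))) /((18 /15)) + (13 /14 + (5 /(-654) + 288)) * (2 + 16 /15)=79994944 /20601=3883.06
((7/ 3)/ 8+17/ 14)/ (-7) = -253/ 1176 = -0.22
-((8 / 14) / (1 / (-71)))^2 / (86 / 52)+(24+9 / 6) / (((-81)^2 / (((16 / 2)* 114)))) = -1523309336 / 1536003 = -991.74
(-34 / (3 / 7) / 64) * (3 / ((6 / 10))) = -595 / 96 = -6.20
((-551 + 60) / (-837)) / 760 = 0.00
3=3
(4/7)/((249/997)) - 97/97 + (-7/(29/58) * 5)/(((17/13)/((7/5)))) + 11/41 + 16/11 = -961246780/13363581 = -71.93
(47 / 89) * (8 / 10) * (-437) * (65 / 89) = -1068028 / 7921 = -134.83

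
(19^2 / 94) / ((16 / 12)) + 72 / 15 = 14439 / 1880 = 7.68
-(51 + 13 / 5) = -268 / 5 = -53.60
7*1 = 7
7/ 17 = 0.41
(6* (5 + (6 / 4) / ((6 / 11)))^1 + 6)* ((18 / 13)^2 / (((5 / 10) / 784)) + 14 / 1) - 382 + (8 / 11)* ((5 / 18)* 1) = 2646405743 / 16731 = 158173.79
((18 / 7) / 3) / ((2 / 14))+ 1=7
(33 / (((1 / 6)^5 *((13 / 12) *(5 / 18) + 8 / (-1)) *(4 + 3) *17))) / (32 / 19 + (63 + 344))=-1053119232 / 1536670205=-0.69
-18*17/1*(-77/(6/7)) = 27489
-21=-21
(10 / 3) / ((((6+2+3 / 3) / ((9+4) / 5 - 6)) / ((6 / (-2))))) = 34 / 9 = 3.78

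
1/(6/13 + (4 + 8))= 13/162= 0.08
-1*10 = -10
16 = 16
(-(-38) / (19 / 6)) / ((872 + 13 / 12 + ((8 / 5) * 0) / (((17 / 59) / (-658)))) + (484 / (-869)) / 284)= 807696 / 58765361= 0.01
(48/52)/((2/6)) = 36/13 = 2.77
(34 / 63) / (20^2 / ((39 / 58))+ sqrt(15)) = 0.00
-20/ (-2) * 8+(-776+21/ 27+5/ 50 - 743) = -129431/ 90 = -1438.12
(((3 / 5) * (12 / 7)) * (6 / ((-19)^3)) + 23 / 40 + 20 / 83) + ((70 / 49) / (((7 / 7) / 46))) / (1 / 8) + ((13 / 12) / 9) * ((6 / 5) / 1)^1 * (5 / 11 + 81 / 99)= 8312014914619 / 15780912840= 526.71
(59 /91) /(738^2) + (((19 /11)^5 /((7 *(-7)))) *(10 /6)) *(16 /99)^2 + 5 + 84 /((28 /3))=283678452134261725 /20282533726418964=13.99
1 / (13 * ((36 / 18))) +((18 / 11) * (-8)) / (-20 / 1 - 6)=155 / 286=0.54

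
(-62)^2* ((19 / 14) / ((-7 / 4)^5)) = -37394432 / 117649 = -317.85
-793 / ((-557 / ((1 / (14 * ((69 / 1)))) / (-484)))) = -793 / 260422008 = -0.00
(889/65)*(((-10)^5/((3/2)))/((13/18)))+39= -213353409/169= -1262446.21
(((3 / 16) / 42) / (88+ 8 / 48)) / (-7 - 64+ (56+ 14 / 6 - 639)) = -9 / 115829840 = -0.00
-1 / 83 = -0.01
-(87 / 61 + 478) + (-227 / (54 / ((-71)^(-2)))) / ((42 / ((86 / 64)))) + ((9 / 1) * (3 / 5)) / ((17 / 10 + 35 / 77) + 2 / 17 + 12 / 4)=-105260499662744471 / 220025201606784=-478.40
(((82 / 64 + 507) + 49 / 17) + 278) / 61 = 429305 / 33184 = 12.94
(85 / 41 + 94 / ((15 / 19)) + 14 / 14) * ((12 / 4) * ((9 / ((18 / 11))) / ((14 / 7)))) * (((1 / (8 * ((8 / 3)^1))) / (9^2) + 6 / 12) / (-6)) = -35736437 / 425088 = -84.07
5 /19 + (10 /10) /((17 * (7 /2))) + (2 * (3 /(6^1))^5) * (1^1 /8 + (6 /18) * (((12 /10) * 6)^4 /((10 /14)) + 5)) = 213729681331 /2713200000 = 78.77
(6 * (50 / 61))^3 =27000000 / 226981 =118.95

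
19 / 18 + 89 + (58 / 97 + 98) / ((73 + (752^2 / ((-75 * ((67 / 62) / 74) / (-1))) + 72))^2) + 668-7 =8832392810472956248237447 / 11759972674638284447634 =751.06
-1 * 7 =-7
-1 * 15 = -15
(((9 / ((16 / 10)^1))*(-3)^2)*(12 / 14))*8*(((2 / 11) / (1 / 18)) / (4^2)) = 10935 / 154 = 71.01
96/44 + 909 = 10023/11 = 911.18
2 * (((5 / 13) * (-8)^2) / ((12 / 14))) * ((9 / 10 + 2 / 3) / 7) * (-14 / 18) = -10528 / 1053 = -10.00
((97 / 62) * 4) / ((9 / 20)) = 13.91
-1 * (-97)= 97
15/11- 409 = -407.64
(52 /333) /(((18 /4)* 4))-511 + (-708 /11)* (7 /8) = -37404985 /65934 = -567.31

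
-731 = -731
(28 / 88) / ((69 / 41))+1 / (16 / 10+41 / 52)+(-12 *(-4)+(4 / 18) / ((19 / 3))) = 548983 / 11286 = 48.64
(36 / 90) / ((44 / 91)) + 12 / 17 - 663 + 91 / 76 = -46918749 / 71060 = -660.27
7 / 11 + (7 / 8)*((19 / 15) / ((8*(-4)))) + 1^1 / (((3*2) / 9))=88777 / 42240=2.10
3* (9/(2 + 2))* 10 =135/2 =67.50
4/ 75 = 0.05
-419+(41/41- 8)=-426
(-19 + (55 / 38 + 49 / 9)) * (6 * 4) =-16564 / 57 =-290.60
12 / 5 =2.40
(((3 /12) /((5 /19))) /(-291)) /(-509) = 19 /2962380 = 0.00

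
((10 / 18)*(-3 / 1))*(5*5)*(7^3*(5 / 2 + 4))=-557375 / 6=-92895.83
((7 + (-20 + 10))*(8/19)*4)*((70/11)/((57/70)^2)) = -48.49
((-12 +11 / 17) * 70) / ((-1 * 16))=6755 / 136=49.67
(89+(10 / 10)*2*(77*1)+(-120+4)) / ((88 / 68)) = 2159 / 22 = 98.14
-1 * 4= -4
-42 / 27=-14 / 9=-1.56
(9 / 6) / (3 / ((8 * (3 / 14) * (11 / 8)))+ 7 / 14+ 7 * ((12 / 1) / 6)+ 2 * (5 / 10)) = 11 / 123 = 0.09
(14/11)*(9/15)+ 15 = 867/55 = 15.76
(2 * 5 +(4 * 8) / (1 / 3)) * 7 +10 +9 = 761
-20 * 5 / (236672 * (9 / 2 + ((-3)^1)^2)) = -25 / 798768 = -0.00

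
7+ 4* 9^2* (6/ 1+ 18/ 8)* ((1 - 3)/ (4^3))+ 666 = 18863/ 32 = 589.47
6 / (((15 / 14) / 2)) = 56 / 5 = 11.20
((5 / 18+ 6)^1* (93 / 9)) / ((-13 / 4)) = -7006 / 351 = -19.96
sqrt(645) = 25.40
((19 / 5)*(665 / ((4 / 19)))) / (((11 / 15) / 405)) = 291678975 / 44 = 6629067.61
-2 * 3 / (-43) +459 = 19743 / 43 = 459.14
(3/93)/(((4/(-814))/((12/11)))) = -222/31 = -7.16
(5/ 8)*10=25/ 4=6.25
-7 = -7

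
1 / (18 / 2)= 1 / 9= 0.11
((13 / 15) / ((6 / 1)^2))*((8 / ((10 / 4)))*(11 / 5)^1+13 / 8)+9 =994529 / 108000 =9.21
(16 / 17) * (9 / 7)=144 / 119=1.21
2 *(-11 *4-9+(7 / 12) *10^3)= 3182 / 3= 1060.67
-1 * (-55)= 55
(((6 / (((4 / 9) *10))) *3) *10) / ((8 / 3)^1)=243 / 16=15.19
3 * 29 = 87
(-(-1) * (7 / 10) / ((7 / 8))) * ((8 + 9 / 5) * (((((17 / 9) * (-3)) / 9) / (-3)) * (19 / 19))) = 3332 / 2025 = 1.65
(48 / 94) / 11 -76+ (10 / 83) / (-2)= -3261829 / 42911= -76.01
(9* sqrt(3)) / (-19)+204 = 204 - 9* sqrt(3) / 19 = 203.18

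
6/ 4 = 1.50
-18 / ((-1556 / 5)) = 45 / 778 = 0.06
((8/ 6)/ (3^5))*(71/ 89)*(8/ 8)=284/ 64881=0.00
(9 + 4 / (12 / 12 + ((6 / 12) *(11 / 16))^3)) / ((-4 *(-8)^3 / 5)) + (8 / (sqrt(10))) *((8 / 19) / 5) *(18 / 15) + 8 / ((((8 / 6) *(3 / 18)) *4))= 192 *sqrt(10) / 2375 + 630702583 / 69834752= 9.29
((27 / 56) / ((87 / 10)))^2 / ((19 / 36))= 18225 / 3131884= 0.01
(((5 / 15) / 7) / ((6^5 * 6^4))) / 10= 1 / 2116316160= 0.00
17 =17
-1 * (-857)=857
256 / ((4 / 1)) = 64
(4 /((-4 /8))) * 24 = -192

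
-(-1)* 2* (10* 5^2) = 500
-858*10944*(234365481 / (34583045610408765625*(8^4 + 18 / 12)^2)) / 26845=-462838344192 / 3278210848304266899083984375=-0.00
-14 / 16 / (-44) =7 / 352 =0.02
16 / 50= 8 / 25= 0.32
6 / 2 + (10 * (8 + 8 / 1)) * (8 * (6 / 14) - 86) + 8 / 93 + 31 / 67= -576088096 / 43617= -13207.88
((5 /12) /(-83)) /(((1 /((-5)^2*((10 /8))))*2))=-625 /7968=-0.08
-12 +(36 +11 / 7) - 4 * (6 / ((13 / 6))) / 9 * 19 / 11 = 23.45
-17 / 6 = -2.83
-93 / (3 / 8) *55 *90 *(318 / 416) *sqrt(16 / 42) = -8132850 *sqrt(42) / 91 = -579196.62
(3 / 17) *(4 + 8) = 36 / 17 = 2.12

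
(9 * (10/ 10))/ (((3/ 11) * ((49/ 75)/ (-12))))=-29700/ 49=-606.12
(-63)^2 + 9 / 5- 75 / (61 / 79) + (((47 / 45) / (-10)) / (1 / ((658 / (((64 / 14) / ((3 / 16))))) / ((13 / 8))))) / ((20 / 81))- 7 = 97942315873 / 25376000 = 3859.64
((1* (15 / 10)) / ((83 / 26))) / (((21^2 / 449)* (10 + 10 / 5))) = 0.04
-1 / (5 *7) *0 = 0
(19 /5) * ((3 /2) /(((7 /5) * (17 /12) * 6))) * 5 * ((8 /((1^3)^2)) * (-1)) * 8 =-18240 /119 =-153.28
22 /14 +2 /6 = 40 /21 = 1.90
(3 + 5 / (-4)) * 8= 14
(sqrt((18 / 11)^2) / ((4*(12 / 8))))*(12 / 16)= 0.20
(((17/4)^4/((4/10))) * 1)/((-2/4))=-417605/256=-1631.27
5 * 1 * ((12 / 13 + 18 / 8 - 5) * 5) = -2375 / 52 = -45.67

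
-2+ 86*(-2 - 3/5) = -1128/5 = -225.60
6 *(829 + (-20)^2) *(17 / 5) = 125358 / 5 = 25071.60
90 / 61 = 1.48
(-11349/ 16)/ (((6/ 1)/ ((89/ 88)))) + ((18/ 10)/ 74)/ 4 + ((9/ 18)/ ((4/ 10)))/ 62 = -119.54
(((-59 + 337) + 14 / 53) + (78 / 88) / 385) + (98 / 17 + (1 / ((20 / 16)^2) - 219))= 5011674803 / 76314700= 65.67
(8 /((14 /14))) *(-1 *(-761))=6088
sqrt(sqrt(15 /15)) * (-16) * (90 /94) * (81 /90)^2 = -2916 /235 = -12.41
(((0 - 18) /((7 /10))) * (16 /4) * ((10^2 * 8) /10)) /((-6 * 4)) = 2400 /7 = 342.86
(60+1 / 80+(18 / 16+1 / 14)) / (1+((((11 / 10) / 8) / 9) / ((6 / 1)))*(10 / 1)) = 925479 / 15505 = 59.69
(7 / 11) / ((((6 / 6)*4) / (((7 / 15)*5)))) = 49 / 132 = 0.37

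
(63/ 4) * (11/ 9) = 77/ 4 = 19.25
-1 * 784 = -784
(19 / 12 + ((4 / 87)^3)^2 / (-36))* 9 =24716693453417 / 1734504804036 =14.25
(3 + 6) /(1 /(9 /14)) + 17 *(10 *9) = 21501 /14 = 1535.79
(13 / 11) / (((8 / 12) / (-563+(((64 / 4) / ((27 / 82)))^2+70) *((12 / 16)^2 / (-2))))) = -21005855 / 9504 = -2210.21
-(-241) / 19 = 241 / 19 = 12.68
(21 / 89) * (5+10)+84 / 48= 1883 / 356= 5.29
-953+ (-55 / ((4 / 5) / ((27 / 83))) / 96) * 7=-10141997 / 10624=-954.63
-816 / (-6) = 136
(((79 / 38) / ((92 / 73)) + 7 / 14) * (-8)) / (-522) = 835 / 25346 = 0.03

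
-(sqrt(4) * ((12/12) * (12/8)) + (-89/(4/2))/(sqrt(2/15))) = -3 + 89 * sqrt(30)/4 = 118.87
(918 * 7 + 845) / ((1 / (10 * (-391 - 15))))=-29520260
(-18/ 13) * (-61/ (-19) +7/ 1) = -3492/ 247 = -14.14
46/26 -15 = -172/13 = -13.23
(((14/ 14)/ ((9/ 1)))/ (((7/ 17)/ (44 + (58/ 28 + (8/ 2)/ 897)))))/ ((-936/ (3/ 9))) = -0.00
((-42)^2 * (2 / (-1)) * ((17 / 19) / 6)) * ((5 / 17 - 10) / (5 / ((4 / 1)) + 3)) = 388080 / 323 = 1201.49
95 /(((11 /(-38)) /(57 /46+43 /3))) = -3878945 /759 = -5110.60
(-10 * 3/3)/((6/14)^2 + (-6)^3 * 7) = 490/74079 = 0.01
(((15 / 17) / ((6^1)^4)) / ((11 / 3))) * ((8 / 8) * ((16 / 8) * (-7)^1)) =-35 / 13464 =-0.00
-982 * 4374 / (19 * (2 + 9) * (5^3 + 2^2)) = -159.31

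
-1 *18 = -18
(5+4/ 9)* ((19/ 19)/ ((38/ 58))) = 1421/ 171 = 8.31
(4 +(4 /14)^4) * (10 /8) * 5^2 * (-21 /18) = -300625 /2058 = -146.08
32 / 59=0.54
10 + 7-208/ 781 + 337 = 276266/ 781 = 353.73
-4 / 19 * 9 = -36 / 19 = -1.89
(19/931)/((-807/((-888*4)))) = 1184/13181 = 0.09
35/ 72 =0.49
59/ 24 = 2.46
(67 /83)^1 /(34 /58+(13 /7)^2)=95207 /475922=0.20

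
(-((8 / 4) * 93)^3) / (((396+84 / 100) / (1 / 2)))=-26811900 / 3307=-8107.62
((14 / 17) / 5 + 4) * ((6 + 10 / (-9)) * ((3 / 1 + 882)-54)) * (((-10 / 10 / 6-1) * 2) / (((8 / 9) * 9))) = -1258411 / 255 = -4934.95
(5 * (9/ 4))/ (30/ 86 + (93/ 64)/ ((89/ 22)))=459240/ 28903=15.89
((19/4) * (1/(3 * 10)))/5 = 19/600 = 0.03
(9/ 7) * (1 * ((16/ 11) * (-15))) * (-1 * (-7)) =-2160/ 11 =-196.36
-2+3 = 1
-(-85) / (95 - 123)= -3.04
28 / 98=2 / 7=0.29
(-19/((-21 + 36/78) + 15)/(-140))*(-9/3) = 247/3360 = 0.07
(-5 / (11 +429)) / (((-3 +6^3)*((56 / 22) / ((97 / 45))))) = -97 / 2147040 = -0.00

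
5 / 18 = 0.28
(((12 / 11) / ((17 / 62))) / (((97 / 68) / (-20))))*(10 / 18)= -99200 / 3201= -30.99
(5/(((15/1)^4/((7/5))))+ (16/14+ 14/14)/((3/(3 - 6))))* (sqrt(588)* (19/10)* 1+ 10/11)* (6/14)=-14427194* sqrt(3)/590625 - 1518652/1819125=-43.14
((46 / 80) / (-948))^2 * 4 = 529 / 359481600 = 0.00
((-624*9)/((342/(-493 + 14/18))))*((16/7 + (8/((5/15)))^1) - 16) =11057280/133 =83137.44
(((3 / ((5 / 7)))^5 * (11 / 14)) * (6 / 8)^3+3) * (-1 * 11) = -1919308281 / 400000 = -4798.27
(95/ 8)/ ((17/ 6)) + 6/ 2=489/ 68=7.19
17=17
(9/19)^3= 729/6859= 0.11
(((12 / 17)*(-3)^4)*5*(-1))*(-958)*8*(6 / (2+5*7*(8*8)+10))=5837.48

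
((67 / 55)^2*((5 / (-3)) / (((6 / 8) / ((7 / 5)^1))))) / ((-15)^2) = -125692 / 6125625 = -0.02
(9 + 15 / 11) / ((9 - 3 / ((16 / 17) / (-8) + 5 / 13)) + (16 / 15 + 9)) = 100890 / 76219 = 1.32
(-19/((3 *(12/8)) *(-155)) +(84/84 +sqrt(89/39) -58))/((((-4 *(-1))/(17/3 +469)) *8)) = -7073453/8370 +89 *sqrt(3471)/234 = -822.69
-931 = -931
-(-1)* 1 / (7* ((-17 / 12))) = -12 / 119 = -0.10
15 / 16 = 0.94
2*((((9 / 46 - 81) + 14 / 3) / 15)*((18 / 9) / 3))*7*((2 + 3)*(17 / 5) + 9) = -3824548 / 3105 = -1231.74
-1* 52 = -52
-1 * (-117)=117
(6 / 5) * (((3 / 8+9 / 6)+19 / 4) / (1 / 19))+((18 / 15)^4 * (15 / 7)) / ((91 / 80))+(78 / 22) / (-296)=8034142563 / 51851800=154.94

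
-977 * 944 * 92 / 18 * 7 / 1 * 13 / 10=-1930348784 / 45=-42896639.64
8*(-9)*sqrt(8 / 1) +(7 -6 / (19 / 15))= 43 / 19 -144*sqrt(2)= -201.38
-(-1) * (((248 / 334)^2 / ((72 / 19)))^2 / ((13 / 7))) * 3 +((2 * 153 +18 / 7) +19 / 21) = 591488444602819 / 1911045560697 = 309.51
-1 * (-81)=81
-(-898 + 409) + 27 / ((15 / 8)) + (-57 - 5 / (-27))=446.59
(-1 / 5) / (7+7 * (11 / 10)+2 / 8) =-4 / 299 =-0.01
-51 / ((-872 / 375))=19125 / 872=21.93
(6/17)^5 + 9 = 12786489/1419857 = 9.01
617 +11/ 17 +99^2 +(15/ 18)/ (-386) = 410202887/ 39372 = 10418.64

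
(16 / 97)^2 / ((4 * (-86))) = -32 / 404587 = -0.00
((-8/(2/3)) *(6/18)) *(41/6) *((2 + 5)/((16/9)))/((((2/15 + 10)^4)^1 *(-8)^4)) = -43588125/17491388530688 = -0.00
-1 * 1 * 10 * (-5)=50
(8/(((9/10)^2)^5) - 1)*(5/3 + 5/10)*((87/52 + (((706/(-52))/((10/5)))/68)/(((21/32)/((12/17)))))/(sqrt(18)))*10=63010545876166475*sqrt(2)/507871068712056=175.46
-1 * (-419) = 419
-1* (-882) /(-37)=-882 /37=-23.84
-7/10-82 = -827/10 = -82.70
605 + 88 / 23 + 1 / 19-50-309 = 109197 / 437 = 249.88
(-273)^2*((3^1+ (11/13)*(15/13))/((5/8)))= 2370816/5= 474163.20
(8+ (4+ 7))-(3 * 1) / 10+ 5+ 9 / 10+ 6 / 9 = 379 / 15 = 25.27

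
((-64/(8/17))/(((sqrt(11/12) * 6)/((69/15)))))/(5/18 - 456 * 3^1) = 18768 * sqrt(33)/1354045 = 0.08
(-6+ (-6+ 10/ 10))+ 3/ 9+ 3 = -23/ 3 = -7.67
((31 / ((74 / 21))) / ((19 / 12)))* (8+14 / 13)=50.43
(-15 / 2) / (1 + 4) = -3 / 2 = -1.50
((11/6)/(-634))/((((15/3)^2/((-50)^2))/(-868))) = 238700/951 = 251.00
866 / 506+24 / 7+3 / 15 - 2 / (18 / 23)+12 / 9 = 328169 / 79695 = 4.12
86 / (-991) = -86 / 991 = -0.09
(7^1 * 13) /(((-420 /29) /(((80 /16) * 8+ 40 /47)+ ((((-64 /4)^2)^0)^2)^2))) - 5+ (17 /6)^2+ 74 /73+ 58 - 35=-72850573 /308790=-235.92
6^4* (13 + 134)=190512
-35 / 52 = -0.67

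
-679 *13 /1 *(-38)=335426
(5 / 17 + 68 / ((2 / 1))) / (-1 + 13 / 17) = -583 / 4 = -145.75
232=232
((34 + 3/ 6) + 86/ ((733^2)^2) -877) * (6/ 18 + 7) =-5350673967569843/ 866038408563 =-6178.33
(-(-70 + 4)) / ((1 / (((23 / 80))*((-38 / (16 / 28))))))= -100947 / 80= -1261.84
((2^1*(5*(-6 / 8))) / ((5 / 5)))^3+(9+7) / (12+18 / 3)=-30311 / 72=-420.99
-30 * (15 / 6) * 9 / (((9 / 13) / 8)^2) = -270400 / 3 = -90133.33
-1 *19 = -19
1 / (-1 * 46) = -1 / 46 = -0.02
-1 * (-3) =3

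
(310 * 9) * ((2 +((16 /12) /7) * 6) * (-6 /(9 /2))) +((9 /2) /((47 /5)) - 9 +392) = -7440631 /658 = -11307.95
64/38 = 32/19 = 1.68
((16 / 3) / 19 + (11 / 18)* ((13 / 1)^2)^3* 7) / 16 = 1290501.03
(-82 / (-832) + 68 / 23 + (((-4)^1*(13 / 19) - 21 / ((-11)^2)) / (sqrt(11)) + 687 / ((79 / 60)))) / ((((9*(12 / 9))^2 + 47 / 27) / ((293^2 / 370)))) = 919525174391907 / 1100511838400 - 15509222793*sqrt(11) / 36819519550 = 834.15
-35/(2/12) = -210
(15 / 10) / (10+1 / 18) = 27 / 181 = 0.15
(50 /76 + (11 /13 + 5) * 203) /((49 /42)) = 1759767 /1729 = 1017.79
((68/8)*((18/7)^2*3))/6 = 1377/49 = 28.10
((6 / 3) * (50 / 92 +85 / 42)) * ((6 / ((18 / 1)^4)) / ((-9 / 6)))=-620 / 3168963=-0.00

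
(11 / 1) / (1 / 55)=605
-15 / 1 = -15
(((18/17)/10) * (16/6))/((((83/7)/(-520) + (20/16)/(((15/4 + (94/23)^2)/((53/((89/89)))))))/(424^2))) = 135941341605888/8613581131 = 15782.21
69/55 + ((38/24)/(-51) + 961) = 32388443/33660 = 962.22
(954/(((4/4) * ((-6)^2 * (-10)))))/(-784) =53/15680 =0.00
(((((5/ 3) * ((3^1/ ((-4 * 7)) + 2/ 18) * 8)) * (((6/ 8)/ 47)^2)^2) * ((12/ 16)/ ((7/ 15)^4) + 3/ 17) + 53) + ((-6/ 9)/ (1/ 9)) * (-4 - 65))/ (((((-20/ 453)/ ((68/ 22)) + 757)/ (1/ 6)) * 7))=0.01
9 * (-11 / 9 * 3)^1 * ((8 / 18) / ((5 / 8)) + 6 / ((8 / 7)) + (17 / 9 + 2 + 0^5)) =-6501 / 20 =-325.05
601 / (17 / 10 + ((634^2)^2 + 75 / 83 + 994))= 498830 / 134101960354061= 0.00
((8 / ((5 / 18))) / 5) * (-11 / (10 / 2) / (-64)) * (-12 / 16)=-297 / 2000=-0.15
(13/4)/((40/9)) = 117/160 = 0.73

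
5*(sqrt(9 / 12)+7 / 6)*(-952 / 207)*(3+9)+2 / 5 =-560.51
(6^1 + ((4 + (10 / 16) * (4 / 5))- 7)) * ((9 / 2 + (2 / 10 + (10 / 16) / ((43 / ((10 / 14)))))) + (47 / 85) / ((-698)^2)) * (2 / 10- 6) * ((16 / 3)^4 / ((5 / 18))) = -619951805095936 / 2225913275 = -278515.71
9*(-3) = -27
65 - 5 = 60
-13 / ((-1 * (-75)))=-13 / 75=-0.17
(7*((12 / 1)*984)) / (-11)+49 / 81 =-6694597 / 891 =-7513.58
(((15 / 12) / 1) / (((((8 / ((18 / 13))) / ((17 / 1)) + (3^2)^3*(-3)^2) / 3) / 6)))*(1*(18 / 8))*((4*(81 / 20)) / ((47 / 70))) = 7026831 / 37746076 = 0.19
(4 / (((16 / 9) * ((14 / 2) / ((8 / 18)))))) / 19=1 / 133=0.01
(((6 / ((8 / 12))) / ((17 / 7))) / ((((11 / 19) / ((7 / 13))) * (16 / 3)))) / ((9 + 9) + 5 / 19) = 477603 / 13496912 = 0.04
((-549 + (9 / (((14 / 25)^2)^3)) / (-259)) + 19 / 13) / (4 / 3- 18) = 41729192701071 / 1267597385600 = 32.92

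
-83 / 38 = -2.18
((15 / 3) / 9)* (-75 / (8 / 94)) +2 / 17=-99851 / 204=-489.47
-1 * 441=-441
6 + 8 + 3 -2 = 15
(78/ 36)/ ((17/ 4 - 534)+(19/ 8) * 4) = -26/ 6243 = -0.00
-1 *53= -53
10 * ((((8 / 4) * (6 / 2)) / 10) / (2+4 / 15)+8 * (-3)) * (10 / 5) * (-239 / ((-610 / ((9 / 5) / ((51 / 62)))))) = -35874378 / 88145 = -406.99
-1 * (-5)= 5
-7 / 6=-1.17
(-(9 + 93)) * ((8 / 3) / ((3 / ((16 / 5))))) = -290.13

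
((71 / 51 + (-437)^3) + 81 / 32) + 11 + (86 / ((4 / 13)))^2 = -136068518693 / 1632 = -83375317.83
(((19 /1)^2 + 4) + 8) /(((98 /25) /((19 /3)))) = 177175 /294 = 602.64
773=773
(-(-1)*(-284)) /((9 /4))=-1136 /9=-126.22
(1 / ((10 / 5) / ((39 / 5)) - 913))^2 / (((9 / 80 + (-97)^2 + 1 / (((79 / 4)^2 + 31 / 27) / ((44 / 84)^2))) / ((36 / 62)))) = 18137699405280 / 244859898711407023115237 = 0.00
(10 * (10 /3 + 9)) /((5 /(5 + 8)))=962 /3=320.67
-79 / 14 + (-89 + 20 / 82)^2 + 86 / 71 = 13155462269 / 1670914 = 7873.21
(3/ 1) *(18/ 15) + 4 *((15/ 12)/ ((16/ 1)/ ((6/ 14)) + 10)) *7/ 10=5217/ 1420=3.67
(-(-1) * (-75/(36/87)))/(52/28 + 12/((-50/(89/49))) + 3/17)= -15098125/133088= -113.44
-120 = -120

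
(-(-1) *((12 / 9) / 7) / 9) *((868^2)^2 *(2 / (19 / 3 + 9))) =324370127872 / 207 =1567005448.66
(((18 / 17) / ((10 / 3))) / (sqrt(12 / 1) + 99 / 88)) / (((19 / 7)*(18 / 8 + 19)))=-18144 / 31435975 + 32256*sqrt(3) / 31435975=0.00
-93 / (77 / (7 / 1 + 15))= -186 / 7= -26.57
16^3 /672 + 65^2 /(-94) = -76693 /1974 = -38.85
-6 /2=-3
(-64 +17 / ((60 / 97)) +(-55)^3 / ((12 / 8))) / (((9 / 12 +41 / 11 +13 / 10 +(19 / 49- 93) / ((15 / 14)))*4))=512603707 / 1490612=343.89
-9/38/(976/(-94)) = 423/18544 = 0.02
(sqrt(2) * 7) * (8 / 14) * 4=22.63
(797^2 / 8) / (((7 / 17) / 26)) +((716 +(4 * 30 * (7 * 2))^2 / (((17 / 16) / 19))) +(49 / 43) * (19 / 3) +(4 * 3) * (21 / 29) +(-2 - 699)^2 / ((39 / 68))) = 434761755780123 / 7716436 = 56342300.48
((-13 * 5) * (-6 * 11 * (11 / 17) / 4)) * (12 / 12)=23595 / 34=693.97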